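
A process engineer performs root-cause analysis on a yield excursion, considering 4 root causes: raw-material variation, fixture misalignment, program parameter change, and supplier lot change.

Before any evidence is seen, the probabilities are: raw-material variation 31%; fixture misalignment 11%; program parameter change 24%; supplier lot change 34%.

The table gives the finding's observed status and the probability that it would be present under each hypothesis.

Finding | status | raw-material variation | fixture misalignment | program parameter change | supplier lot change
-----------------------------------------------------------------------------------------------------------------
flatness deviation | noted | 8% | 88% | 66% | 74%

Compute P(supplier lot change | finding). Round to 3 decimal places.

0.473

Multiply each prior by the likelihood of the finding:
  raw-material variation: 0.31 × 0.08 = 0.0248
  fixture misalignment: 0.11 × 0.88 = 0.0968
  program parameter change: 0.24 × 0.66 = 0.1584
  supplier lot change: 0.34 × 0.74 = 0.2516
The unnormalized weights sum to 0.5316.
P(supplier lot change | evidence) = 0.2516 / 0.5316 ≈ 0.473.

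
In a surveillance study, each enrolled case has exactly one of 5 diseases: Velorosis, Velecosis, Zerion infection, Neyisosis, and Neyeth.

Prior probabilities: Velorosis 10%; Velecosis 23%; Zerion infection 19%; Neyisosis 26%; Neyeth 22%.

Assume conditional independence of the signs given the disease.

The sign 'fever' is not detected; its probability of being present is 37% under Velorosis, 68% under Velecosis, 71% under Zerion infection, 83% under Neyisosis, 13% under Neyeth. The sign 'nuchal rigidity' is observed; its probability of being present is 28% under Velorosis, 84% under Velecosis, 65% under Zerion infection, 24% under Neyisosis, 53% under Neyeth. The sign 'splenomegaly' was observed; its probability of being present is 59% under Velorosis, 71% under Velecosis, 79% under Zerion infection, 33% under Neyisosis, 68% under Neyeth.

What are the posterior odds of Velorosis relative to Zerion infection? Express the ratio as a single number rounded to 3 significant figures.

The normalizing constant cancels in an odds ratio, so compute prior × likelihood for the two hypotheses only (using 1 − P(present | H) for each absent sign):
  Velorosis: 0.10 × (1 − 0.37) × 0.28 × 0.59 = 0.010408
  Zerion infection: 0.19 × (1 − 0.71) × 0.65 × 0.79 = 0.028294
Posterior odds = 0.010408 / 0.028294 ≈ 0.368.

0.368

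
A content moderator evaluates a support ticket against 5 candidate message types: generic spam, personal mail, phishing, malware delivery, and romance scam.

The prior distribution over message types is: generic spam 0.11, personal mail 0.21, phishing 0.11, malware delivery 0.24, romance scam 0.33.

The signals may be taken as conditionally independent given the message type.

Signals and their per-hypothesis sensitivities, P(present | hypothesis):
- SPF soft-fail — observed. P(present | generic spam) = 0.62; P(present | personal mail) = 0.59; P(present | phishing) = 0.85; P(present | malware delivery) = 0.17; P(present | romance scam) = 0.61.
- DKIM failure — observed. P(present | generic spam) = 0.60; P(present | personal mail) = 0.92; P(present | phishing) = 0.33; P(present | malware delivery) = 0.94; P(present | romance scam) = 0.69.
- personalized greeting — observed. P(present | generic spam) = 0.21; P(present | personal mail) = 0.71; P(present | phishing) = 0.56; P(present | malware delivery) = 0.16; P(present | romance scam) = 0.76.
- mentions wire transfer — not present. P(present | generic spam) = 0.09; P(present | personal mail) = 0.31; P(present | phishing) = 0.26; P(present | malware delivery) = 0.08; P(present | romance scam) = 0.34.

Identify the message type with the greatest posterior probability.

By Bayes' rule with conditional independence, the unnormalized weight for each hypothesis is prior × ∏ likelihoods (using 1 − P(present | H) for each absent signal):
  generic spam: 0.11 × 0.62 × 0.60 × 0.21 × (1 − 0.09) = 0.0078198
  personal mail: 0.21 × 0.59 × 0.92 × 0.71 × (1 − 0.31) = 0.055843
  phishing: 0.11 × 0.85 × 0.33 × 0.56 × (1 − 0.26) = 0.012786
  malware delivery: 0.24 × 0.17 × 0.94 × 0.16 × (1 − 0.08) = 0.0056454
  romance scam: 0.33 × 0.61 × 0.69 × 0.76 × (1 − 0.34) = 0.069671
Normalizing constant Z = 0.0078198 + 0.055843 + 0.012786 + 0.0056454 + 0.069671 = 0.15176.
P(generic spam | evidence) ≈ 0.0078198 / 0.15176 ≈ 0.052
P(personal mail | evidence) ≈ 0.055843 / 0.15176 ≈ 0.368
P(phishing | evidence) ≈ 0.012786 / 0.15176 ≈ 0.084
P(malware delivery | evidence) ≈ 0.0056454 / 0.15176 ≈ 0.037
P(romance scam | evidence) ≈ 0.069671 / 0.15176 ≈ 0.459
The largest is 0.459, so romance scam is most probable.

romance scam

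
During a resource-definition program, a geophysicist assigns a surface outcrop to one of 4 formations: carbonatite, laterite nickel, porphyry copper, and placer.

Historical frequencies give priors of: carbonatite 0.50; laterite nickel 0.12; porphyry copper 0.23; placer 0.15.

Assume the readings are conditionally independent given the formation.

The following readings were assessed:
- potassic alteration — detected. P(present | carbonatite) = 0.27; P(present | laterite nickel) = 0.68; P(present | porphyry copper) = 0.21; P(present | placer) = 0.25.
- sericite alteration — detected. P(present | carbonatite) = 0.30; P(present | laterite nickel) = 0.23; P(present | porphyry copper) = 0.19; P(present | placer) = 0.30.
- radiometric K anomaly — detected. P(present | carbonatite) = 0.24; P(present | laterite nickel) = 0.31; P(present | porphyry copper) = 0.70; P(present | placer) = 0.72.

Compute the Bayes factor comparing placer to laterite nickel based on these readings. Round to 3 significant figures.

Joint likelihood of the reading pattern under each hypothesis:
  placer: 0.25 × 0.30 × 0.72 = 0.054
  laterite nickel: 0.68 × 0.23 × 0.31 = 0.048484
Bayes factor = 0.054 / 0.048484 ≈ 1.11

1.11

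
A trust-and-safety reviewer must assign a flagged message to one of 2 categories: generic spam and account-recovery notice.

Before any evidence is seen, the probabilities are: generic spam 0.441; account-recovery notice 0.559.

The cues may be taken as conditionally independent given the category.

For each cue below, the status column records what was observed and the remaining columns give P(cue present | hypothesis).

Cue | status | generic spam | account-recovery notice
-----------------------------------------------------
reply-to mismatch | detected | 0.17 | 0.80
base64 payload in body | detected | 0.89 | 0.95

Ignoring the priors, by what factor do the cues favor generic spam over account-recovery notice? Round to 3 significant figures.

The Bayes factor is the ratio of the joint likelihoods of the cue pattern under the two hypotheses.
  generic spam: 0.17 × 0.89 = 0.1513
  account-recovery notice: 0.80 × 0.95 = 0.76
Bayes factor = 0.1513 / 0.76 ≈ 0.199

0.199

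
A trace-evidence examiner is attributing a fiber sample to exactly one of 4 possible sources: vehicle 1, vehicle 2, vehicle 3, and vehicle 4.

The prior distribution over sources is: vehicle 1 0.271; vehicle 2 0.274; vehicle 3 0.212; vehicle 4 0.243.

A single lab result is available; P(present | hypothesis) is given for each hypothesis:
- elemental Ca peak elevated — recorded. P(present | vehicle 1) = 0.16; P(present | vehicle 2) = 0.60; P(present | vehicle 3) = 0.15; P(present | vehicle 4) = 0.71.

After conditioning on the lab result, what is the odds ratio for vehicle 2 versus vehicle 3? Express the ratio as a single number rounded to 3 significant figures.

The normalizing constant cancels in an odds ratio, so compute prior × likelihood for the two hypotheses only:
  vehicle 2: 0.274 × 0.60 = 0.1644
  vehicle 3: 0.212 × 0.15 = 0.0318
Posterior odds = 0.1644 / 0.0318 ≈ 5.17.

5.17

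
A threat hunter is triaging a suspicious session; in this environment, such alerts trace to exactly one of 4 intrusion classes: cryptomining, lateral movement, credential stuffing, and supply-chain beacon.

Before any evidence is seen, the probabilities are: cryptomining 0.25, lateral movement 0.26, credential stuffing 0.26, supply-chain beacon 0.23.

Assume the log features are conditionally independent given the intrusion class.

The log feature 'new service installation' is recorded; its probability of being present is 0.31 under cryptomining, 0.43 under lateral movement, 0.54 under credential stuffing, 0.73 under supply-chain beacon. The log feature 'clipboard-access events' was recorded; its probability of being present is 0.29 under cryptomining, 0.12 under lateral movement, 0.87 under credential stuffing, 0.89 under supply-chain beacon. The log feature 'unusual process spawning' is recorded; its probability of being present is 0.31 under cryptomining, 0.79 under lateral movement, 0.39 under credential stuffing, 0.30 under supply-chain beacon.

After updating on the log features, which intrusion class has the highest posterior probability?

credential stuffing

Multiply each prior by the joint likelihood of the log feature pattern:
  cryptomining: 0.25 × 0.31 × 0.29 × 0.31 = 0.0069672
  lateral movement: 0.26 × 0.43 × 0.12 × 0.79 = 0.010599
  credential stuffing: 0.26 × 0.54 × 0.87 × 0.39 = 0.047638
  supply-chain beacon: 0.23 × 0.73 × 0.89 × 0.30 = 0.044829
Marginal likelihood of the evidence = 0.11003.
P(cryptomining | evidence) ≈ 0.0069672 / 0.11003 ≈ 0.063
P(lateral movement | evidence) ≈ 0.010599 / 0.11003 ≈ 0.096
P(credential stuffing | evidence) ≈ 0.047638 / 0.11003 ≈ 0.433
P(supply-chain beacon | evidence) ≈ 0.044829 / 0.11003 ≈ 0.407
The largest is 0.433, so credential stuffing is most probable.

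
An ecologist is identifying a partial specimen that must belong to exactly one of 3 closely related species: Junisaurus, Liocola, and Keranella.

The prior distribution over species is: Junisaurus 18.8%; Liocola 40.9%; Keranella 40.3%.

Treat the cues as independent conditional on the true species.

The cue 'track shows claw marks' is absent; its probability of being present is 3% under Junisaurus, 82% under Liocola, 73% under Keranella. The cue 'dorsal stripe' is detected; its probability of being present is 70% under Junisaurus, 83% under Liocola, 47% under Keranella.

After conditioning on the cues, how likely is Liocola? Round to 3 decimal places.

0.255

For each hypothesis, the unnormalized posterior weight is prior × product of the cue likelihoods (using 1 − P(present | H) for each absent cue):
  Junisaurus: 0.188 × (1 − 0.03) × 0.70 = 0.12765
  Liocola: 0.409 × (1 − 0.82) × 0.83 = 0.061105
  Keranella: 0.403 × (1 − 0.73) × 0.47 = 0.051141
The unnormalized weights sum to 0.2399.
P(Liocola | evidence) = 0.061105 / 0.2399 ≈ 0.255.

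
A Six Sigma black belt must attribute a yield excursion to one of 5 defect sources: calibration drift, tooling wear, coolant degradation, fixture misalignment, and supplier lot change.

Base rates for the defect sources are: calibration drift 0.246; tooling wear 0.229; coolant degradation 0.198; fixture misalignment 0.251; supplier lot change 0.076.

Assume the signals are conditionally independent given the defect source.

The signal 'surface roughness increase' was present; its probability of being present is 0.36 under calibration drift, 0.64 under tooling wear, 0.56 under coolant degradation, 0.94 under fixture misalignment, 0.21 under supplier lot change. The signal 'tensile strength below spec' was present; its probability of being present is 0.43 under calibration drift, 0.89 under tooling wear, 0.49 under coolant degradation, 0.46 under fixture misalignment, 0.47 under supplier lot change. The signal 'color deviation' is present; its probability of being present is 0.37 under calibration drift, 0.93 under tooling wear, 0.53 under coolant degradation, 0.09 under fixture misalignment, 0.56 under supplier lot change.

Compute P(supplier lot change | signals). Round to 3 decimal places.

0.024

Multiply each prior by the joint likelihood of the signal pattern:
  calibration drift: 0.246 × 0.36 × 0.43 × 0.37 = 0.01409
  tooling wear: 0.229 × 0.64 × 0.89 × 0.93 = 0.12131
  coolant degradation: 0.198 × 0.56 × 0.49 × 0.53 = 0.028796
  fixture misalignment: 0.251 × 0.94 × 0.46 × 0.09 = 0.0097679
  supplier lot change: 0.076 × 0.21 × 0.47 × 0.56 = 0.0042007
Marginal likelihood of the evidence = 0.17816.
P(supplier lot change | evidence) = 0.0042007 / 0.17816 ≈ 0.024.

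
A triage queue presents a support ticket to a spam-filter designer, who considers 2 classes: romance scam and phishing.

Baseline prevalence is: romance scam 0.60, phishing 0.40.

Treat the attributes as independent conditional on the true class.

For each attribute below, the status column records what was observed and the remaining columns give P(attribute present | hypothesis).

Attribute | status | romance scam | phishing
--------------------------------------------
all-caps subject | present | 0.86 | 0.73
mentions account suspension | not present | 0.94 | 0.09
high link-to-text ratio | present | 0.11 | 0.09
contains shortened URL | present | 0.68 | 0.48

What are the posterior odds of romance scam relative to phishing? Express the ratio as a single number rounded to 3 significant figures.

0.202

The normalizing constant cancels in an odds ratio, so compute prior × likelihood for the two hypotheses only (using 1 − P(present | H) for each absent attribute):
  romance scam: 0.60 × 0.86 × (1 − 0.94) × 0.11 × 0.68 = 0.0023158
  phishing: 0.40 × 0.73 × (1 − 0.09) × 0.09 × 0.48 = 0.011479
Posterior odds = 0.0023158 / 0.011479 ≈ 0.202.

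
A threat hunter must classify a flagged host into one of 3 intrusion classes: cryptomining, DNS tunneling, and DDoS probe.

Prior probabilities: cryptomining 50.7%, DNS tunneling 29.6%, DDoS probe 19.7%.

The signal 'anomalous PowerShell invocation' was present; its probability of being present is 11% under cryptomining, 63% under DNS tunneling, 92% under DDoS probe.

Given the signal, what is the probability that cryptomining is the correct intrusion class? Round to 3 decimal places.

Multiply each prior by the likelihood of the signal:
  cryptomining: 0.507 × 0.11 = 0.05577
  DNS tunneling: 0.296 × 0.63 = 0.18648
  DDoS probe: 0.197 × 0.92 = 0.18124
Normalizing constant Z = 0.05577 + 0.18648 + 0.18124 = 0.42349.
P(cryptomining | evidence) = 0.05577 / 0.42349 ≈ 0.132.

0.132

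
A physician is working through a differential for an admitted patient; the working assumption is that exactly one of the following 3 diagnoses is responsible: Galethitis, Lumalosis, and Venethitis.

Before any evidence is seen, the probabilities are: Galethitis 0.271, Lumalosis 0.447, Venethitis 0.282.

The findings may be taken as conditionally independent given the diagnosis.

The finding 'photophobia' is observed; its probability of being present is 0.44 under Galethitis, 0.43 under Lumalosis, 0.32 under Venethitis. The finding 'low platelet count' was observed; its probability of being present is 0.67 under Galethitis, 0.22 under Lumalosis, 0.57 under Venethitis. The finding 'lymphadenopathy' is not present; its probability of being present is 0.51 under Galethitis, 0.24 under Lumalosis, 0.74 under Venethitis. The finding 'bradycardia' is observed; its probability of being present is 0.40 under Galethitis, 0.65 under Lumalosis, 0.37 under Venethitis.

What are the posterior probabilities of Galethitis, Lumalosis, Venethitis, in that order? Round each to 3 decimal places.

Multiply each prior by the joint likelihood of the evidence pattern (using 1 − P(present | H) for each absent finding):
  Galethitis: 0.271 × 0.44 × 0.67 × (1 − 0.51) × 0.40 = 0.015659
  Lumalosis: 0.447 × 0.43 × 0.22 × (1 − 0.24) × 0.65 = 0.020889
  Venethitis: 0.282 × 0.32 × 0.57 × (1 − 0.74) × 0.37 = 0.0049482
Marginal likelihood of the evidence = 0.041496.
P(Galethitis | evidence) = 0.015659 / 0.041496 ≈ 0.377
P(Lumalosis | evidence) = 0.020889 / 0.041496 ≈ 0.503
P(Venethitis | evidence) = 0.0049482 / 0.041496 ≈ 0.119

0.377, 0.503, 0.119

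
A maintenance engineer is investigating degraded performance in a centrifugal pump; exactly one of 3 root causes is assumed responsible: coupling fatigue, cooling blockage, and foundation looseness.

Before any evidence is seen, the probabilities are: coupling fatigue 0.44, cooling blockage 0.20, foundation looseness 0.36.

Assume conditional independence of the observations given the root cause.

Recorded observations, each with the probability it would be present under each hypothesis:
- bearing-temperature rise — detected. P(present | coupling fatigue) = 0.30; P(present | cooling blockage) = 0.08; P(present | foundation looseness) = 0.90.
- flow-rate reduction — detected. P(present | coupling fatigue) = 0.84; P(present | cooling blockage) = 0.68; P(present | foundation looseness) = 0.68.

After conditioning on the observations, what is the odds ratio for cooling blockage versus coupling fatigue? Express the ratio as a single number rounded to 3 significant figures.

0.0981

Unnormalized posterior weight (prior times the observation likelihoods) for each of the two hypotheses:
  cooling blockage: 0.20 × 0.08 × 0.68 = 0.01088
  coupling fatigue: 0.44 × 0.30 × 0.84 = 0.11088
Odds(cooling blockage : coupling fatigue) = 0.01088 / 0.11088 ≈ 0.0981.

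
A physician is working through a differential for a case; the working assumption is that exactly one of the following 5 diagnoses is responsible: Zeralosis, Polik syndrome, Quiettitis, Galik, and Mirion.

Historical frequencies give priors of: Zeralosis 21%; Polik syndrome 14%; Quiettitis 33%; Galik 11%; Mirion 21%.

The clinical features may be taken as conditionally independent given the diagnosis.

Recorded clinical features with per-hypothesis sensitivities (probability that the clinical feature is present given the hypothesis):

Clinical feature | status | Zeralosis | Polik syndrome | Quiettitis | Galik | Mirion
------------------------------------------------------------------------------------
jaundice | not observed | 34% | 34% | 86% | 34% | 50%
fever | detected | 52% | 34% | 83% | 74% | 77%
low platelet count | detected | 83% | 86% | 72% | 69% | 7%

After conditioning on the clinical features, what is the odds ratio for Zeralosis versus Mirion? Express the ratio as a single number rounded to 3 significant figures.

10.6

Posterior odds equal prior odds times the likelihood ratio; only the two competing hypotheses matter (using 1 − P(present | H) for each absent clinical feature).
  Zeralosis: 0.21 × (1 − 0.34) × 0.52 × 0.83 = 0.05982
  Mirion: 0.21 × (1 − 0.50) × 0.77 × 0.07 = 0.0056595
Odds(Zeralosis : Mirion) = 0.05982 / 0.0056595 ≈ 10.6.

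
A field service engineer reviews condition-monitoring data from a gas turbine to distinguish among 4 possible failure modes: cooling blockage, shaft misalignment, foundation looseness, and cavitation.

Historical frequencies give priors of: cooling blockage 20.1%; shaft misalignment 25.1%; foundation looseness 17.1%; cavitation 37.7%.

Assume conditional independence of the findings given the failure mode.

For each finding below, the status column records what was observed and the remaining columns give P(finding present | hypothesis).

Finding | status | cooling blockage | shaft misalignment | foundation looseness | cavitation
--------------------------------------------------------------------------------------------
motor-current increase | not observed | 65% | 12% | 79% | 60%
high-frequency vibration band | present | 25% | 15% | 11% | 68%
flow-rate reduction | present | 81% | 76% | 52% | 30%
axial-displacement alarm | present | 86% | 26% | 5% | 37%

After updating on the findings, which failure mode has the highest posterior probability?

cooling blockage

By Bayes' rule with conditional independence, the unnormalized weight for each hypothesis is prior × ∏ likelihoods (using 1 − P(present | H) for each absent finding):
  cooling blockage: 0.201 × (1 − 0.65) × 0.25 × 0.81 × 0.86 = 0.012251
  shaft misalignment: 0.251 × (1 − 0.12) × 0.15 × 0.76 × 0.26 = 0.0065469
  foundation looseness: 0.171 × (1 − 0.79) × 0.11 × 0.52 × 0.05 = 0.0001027
  cavitation: 0.377 × (1 − 0.60) × 0.68 × 0.30 × 0.37 = 0.011382
The unnormalized weights sum to 0.030283.
P(cooling blockage | evidence) ≈ 0.012251 / 0.030283 ≈ 0.405
P(shaft misalignment | evidence) ≈ 0.0065469 / 0.030283 ≈ 0.216
P(foundation looseness | evidence) ≈ 0.0001027 / 0.030283 ≈ 0.003
P(cavitation | evidence) ≈ 0.011382 / 0.030283 ≈ 0.376
The largest is 0.405, so cooling blockage is most probable.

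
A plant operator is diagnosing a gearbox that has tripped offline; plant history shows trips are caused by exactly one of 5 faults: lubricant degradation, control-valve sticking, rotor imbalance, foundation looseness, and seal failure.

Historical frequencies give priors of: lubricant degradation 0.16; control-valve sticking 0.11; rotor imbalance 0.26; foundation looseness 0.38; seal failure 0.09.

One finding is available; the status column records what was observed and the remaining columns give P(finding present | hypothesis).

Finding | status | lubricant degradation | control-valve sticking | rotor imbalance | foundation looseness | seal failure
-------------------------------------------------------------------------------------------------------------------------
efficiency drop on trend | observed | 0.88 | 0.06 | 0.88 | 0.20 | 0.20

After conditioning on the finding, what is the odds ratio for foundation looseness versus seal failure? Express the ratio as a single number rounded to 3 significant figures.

4.22

The normalizing constant cancels in an odds ratio, so compute prior × likelihood for the two hypotheses only:
  foundation looseness: 0.38 × 0.20 = 0.076
  seal failure: 0.09 × 0.20 = 0.018
Odds(foundation looseness : seal failure) = 0.076 / 0.018 ≈ 4.22.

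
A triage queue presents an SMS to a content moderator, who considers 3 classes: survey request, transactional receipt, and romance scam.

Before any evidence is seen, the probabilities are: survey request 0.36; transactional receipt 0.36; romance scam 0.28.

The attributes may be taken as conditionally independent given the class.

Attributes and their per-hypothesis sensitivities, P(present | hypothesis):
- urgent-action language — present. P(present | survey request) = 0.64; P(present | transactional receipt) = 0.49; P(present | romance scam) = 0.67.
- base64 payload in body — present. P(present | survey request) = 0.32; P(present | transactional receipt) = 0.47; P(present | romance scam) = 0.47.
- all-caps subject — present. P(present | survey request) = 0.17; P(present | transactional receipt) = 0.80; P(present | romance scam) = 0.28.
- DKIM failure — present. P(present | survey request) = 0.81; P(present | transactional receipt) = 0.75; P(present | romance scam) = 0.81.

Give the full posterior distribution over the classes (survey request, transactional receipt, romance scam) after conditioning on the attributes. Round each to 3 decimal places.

0.127, 0.623, 0.250

By Bayes' rule with conditional independence, the unnormalized weight for each hypothesis is prior × ∏ likelihoods:
  survey request: 0.36 × 0.64 × 0.32 × 0.17 × 0.81 = 0.010152
  transactional receipt: 0.36 × 0.49 × 0.47 × 0.80 × 0.75 = 0.049745
  romance scam: 0.28 × 0.67 × 0.47 × 0.28 × 0.81 = 0.019997
Marginal likelihood of the evidence = 0.079895.
P(survey request | evidence) = 0.010152 / 0.079895 ≈ 0.127
P(transactional receipt | evidence) = 0.049745 / 0.079895 ≈ 0.623
P(romance scam | evidence) = 0.019997 / 0.079895 ≈ 0.250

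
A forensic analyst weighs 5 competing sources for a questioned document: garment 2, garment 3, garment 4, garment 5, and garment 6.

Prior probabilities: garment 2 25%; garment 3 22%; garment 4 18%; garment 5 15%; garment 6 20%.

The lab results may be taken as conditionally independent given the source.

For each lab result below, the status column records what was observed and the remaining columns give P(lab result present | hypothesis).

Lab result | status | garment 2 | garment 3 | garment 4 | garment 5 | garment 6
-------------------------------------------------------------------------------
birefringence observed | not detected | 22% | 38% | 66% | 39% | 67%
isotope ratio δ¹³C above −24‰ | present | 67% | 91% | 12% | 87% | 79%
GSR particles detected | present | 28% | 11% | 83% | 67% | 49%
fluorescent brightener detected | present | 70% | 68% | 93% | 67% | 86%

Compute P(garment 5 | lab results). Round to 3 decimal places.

By Bayes' rule with conditional independence, the unnormalized weight for each hypothesis is prior × ∏ likelihoods (using 1 − P(present | H) for each absent lab result):
  garment 2: 0.25 × (1 − 0.22) × 0.67 × 0.28 × 0.70 = 0.025607
  garment 3: 0.22 × (1 − 0.38) × 0.91 × 0.11 × 0.68 = 0.0092845
  garment 4: 0.18 × (1 − 0.66) × 0.12 × 0.83 × 0.93 = 0.0056688
  garment 5: 0.15 × (1 − 0.39) × 0.87 × 0.67 × 0.67 = 0.035735
  garment 6: 0.20 × (1 − 0.67) × 0.79 × 0.49 × 0.86 = 0.021972
Normalizing constant Z = 0.025607 + 0.0092845 + 0.0056688 + 0.035735 + 0.021972 = 0.098267.
P(garment 5 | evidence) = 0.035735 / 0.098267 ≈ 0.364.

0.364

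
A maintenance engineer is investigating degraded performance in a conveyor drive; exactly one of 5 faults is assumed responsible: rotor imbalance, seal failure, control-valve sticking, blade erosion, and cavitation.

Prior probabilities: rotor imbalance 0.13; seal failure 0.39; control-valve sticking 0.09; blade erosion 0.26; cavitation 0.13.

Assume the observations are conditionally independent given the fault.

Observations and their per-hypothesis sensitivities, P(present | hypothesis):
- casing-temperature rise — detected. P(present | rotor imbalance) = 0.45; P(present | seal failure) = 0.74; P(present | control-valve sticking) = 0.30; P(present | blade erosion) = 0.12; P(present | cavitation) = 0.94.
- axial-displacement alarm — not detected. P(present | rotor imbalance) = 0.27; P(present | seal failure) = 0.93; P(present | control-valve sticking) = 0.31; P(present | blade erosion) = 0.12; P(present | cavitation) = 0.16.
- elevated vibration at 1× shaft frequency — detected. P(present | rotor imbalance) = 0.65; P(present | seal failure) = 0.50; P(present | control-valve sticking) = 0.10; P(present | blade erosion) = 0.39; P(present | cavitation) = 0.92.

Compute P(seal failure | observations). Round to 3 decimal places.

0.070

Multiply each prior by the joint likelihood of the evidence pattern (using 1 − P(present | H) for each absent observation):
  rotor imbalance: 0.13 × 0.45 × (1 − 0.27) × 0.65 = 0.027758
  seal failure: 0.39 × 0.74 × (1 − 0.93) × 0.50 = 0.010101
  control-valve sticking: 0.09 × 0.30 × (1 − 0.31) × 0.10 = 0.001863
  blade erosion: 0.26 × 0.12 × (1 − 0.12) × 0.39 = 0.010708
  cavitation: 0.13 × 0.94 × (1 − 0.16) × 0.92 = 0.094436
Normalizing constant Z = 0.027758 + 0.010101 + 0.001863 + 0.010708 + 0.094436 = 0.14487.
P(seal failure | evidence) = 0.010101 / 0.14487 ≈ 0.070.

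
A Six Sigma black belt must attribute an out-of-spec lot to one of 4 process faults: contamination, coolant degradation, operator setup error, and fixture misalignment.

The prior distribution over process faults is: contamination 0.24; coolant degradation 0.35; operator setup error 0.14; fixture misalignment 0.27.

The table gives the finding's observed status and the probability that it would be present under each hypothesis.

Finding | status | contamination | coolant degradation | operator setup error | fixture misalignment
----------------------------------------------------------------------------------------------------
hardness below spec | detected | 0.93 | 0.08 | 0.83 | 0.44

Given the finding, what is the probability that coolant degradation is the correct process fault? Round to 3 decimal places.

0.058

Multiply each prior by the likelihood of the finding:
  contamination: 0.24 × 0.93 = 0.2232
  coolant degradation: 0.35 × 0.08 = 0.028
  operator setup error: 0.14 × 0.83 = 0.1162
  fixture misalignment: 0.27 × 0.44 = 0.1188
Marginal likelihood of the evidence = 0.4862.
P(coolant degradation | evidence) = 0.028 / 0.4862 ≈ 0.058.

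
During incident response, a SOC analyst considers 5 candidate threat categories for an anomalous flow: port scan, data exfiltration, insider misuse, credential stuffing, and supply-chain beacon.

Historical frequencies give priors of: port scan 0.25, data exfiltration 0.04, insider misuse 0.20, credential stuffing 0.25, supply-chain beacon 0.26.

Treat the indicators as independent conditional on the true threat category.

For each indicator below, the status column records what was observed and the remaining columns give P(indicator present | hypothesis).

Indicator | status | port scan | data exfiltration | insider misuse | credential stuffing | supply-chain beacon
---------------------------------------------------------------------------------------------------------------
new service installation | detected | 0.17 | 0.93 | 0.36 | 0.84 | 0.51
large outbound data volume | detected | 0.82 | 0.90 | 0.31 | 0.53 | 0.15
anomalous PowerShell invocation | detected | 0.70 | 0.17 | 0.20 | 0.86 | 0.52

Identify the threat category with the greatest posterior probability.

By Bayes' rule with conditional independence, the unnormalized weight for each hypothesis is prior × ∏ likelihoods:
  port scan: 0.25 × 0.17 × 0.82 × 0.70 = 0.024395
  data exfiltration: 0.04 × 0.93 × 0.90 × 0.17 = 0.0056916
  insider misuse: 0.20 × 0.36 × 0.31 × 0.20 = 0.004464
  credential stuffing: 0.25 × 0.84 × 0.53 × 0.86 = 0.095718
  supply-chain beacon: 0.26 × 0.51 × 0.15 × 0.52 = 0.010343
Normalizing constant Z = 0.024395 + 0.0056916 + 0.004464 + 0.095718 + 0.010343 = 0.14061.
P(port scan | evidence) ≈ 0.024395 / 0.14061 ≈ 0.173
P(data exfiltration | evidence) ≈ 0.0056916 / 0.14061 ≈ 0.040
P(insider misuse | evidence) ≈ 0.004464 / 0.14061 ≈ 0.032
P(credential stuffing | evidence) ≈ 0.095718 / 0.14061 ≈ 0.681
P(supply-chain beacon | evidence) ≈ 0.010343 / 0.14061 ≈ 0.074
The largest is 0.681, so credential stuffing is most probable.

credential stuffing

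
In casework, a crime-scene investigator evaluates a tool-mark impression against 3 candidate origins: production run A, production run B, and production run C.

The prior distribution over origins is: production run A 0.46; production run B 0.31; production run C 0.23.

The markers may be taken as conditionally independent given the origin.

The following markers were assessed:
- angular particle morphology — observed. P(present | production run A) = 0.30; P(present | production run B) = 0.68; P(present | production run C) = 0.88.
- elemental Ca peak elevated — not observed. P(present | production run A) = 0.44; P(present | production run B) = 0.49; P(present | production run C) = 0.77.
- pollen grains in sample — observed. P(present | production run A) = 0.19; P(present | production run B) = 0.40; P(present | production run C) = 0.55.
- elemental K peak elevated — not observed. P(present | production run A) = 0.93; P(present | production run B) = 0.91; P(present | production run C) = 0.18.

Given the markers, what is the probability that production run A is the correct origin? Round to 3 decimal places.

0.040

Multiply each prior by the joint likelihood of the marker pattern (using 1 − P(present | H) for each absent marker):
  production run A: 0.46 × 0.30 × (1 − 0.44) × 0.19 × (1 − 0.93) = 0.0010278
  production run B: 0.31 × 0.68 × (1 − 0.49) × 0.40 × (1 − 0.91) = 0.0038703
  production run C: 0.23 × 0.88 × (1 − 0.77) × 0.55 × (1 − 0.18) = 0.020995
Normalizing constant Z = 0.0010278 + 0.0038703 + 0.020995 = 0.025893.
P(production run A | evidence) = 0.0010278 / 0.025893 ≈ 0.040.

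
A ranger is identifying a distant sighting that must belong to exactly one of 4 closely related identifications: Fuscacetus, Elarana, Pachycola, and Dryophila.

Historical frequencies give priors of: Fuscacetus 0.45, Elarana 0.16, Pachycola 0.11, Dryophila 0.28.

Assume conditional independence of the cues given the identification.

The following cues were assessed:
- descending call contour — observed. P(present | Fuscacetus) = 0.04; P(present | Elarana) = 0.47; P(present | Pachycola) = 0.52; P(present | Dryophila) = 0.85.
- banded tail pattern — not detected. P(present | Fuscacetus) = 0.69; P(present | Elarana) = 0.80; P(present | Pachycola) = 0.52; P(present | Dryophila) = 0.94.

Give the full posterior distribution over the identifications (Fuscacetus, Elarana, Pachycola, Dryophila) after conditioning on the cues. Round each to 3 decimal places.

By Bayes' rule with conditional independence, the unnormalized weight for each hypothesis is prior × ∏ likelihoods (using 1 − P(present | H) for each absent cue):
  Fuscacetus: 0.45 × 0.04 × (1 − 0.69) = 0.00558
  Elarana: 0.16 × 0.47 × (1 − 0.80) = 0.01504
  Pachycola: 0.11 × 0.52 × (1 − 0.52) = 0.027456
  Dryophila: 0.28 × 0.85 × (1 − 0.94) = 0.01428
The unnormalized weights sum to 0.062356.
P(Fuscacetus | evidence) = 0.00558 / 0.062356 ≈ 0.089
P(Elarana | evidence) = 0.01504 / 0.062356 ≈ 0.241
P(Pachycola | evidence) = 0.027456 / 0.062356 ≈ 0.440
P(Dryophila | evidence) = 0.01428 / 0.062356 ≈ 0.229

0.089, 0.241, 0.440, 0.229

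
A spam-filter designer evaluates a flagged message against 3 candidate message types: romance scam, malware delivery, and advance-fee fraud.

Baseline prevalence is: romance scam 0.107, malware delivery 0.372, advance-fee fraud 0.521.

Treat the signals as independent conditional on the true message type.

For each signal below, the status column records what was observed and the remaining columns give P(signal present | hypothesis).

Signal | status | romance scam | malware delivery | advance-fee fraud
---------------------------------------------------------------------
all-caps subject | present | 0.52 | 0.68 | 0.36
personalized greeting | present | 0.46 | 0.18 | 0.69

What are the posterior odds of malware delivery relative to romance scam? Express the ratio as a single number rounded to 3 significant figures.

The normalizing constant cancels in an odds ratio, so compute prior × likelihood for the two hypotheses only:
  malware delivery: 0.372 × 0.68 × 0.18 = 0.045533
  romance scam: 0.107 × 0.52 × 0.46 = 0.025594
Posterior odds = 0.045533 / 0.025594 ≈ 1.78.

1.78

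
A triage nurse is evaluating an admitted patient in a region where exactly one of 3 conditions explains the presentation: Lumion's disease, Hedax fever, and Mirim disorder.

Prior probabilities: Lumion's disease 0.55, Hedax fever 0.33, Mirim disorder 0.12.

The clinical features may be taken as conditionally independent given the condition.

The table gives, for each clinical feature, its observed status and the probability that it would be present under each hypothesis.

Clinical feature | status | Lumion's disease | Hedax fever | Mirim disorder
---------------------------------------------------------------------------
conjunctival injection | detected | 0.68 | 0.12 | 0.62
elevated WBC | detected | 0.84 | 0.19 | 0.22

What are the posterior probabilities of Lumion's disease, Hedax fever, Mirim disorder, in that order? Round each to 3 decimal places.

For each hypothesis, the unnormalized posterior weight is prior × product of the clinical feature likelihoods:
  Lumion's disease: 0.55 × 0.68 × 0.84 = 0.31416
  Hedax fever: 0.33 × 0.12 × 0.19 = 0.007524
  Mirim disorder: 0.12 × 0.62 × 0.22 = 0.016368
Normalizing constant Z = 0.31416 + 0.007524 + 0.016368 = 0.33805.
P(Lumion's disease | evidence) = 0.31416 / 0.33805 ≈ 0.929
P(Hedax fever | evidence) = 0.007524 / 0.33805 ≈ 0.022
P(Mirim disorder | evidence) = 0.016368 / 0.33805 ≈ 0.048

0.929, 0.022, 0.048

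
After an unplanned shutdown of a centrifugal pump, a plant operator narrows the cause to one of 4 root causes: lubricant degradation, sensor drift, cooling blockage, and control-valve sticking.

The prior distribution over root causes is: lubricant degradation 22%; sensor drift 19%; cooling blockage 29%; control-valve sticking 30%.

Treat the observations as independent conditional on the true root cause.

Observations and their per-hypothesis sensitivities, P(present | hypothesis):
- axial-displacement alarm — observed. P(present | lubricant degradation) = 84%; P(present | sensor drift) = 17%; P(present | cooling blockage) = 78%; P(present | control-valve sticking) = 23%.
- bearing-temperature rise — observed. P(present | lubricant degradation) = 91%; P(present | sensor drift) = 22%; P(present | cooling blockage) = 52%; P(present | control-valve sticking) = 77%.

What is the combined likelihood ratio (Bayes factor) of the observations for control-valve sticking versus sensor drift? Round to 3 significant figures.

4.74

The Bayes factor is the ratio of the joint likelihoods of the evidence pattern under the two hypotheses.
  control-valve sticking: 0.23 × 0.77 = 0.1771
  sensor drift: 0.17 × 0.22 = 0.0374
Bayes factor = 0.1771 / 0.0374 ≈ 4.74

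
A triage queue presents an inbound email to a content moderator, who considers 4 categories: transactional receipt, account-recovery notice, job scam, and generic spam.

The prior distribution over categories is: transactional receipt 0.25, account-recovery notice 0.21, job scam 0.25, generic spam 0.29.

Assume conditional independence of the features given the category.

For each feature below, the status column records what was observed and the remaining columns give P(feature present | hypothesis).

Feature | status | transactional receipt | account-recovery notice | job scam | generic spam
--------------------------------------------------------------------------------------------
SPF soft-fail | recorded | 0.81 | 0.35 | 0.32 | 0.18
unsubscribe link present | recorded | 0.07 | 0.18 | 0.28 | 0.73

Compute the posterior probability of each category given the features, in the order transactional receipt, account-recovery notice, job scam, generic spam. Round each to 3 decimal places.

For each hypothesis, the unnormalized posterior weight is prior × product of the feature likelihoods:
  transactional receipt: 0.25 × 0.81 × 0.07 = 0.014175
  account-recovery notice: 0.21 × 0.35 × 0.18 = 0.01323
  job scam: 0.25 × 0.32 × 0.28 = 0.0224
  generic spam: 0.29 × 0.18 × 0.73 = 0.038106
Normalizing constant Z = 0.014175 + 0.01323 + 0.0224 + 0.038106 = 0.087911.
P(transactional receipt | evidence) = 0.014175 / 0.087911 ≈ 0.161
P(account-recovery notice | evidence) = 0.01323 / 0.087911 ≈ 0.150
P(job scam | evidence) = 0.0224 / 0.087911 ≈ 0.255
P(generic spam | evidence) = 0.038106 / 0.087911 ≈ 0.433

0.161, 0.150, 0.255, 0.433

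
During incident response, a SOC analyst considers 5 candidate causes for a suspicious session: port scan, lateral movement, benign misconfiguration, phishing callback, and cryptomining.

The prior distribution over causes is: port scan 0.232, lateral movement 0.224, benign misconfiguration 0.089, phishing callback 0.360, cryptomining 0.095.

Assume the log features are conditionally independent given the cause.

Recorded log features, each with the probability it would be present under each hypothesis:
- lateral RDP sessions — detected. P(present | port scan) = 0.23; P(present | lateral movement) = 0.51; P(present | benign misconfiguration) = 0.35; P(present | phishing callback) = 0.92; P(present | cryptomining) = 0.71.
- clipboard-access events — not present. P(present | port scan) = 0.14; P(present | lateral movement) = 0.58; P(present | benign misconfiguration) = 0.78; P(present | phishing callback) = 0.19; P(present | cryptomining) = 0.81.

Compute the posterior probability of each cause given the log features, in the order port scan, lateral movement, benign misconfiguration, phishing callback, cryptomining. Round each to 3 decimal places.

0.120, 0.126, 0.018, 0.703, 0.034

By Bayes' rule with conditional independence, the unnormalized weight for each hypothesis is prior × ∏ likelihoods (using 1 − P(present | H) for each absent log feature):
  port scan: 0.232 × 0.23 × (1 − 0.14) = 0.04589
  lateral movement: 0.224 × 0.51 × (1 − 0.58) = 0.047981
  benign misconfiguration: 0.089 × 0.35 × (1 − 0.78) = 0.006853
  phishing callback: 0.360 × 0.92 × (1 − 0.19) = 0.26827
  cryptomining: 0.095 × 0.71 × (1 − 0.81) = 0.012815
Normalizing constant Z = 0.04589 + 0.047981 + 0.006853 + 0.26827 + 0.012815 = 0.38181.
P(port scan | evidence) = 0.04589 / 0.38181 ≈ 0.120
P(lateral movement | evidence) = 0.047981 / 0.38181 ≈ 0.126
P(benign misconfiguration | evidence) = 0.006853 / 0.38181 ≈ 0.018
P(phishing callback | evidence) = 0.26827 / 0.38181 ≈ 0.703
P(cryptomining | evidence) = 0.012815 / 0.38181 ≈ 0.034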